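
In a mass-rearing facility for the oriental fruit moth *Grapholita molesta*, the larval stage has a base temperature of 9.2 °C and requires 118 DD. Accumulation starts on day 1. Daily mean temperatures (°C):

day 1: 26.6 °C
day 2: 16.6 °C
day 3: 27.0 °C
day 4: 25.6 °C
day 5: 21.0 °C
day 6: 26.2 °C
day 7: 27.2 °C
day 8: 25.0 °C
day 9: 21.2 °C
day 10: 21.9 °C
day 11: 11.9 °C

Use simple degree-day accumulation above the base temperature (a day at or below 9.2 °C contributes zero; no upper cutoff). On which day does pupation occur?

Daily DD above 9.2 °C: 17.4, 7.4, 17.8, 16.4, 11.8, 17.0, 18.0, 15.8, 12.0, 12.7, 2.7.
Cumulative: 17.4, 24.8, 42.6, 59.0, 70.8, 87.8, 105.8, 121.6, 133.6, 146.3, 149.0.
The total first reaches 118 DD on day 8.

day 8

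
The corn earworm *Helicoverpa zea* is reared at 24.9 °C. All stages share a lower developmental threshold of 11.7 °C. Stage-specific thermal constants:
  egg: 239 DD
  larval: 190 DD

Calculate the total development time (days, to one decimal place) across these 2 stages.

Daily accumulation at 24.9 °C = 24.9 − 11.7 = 13.2 DD/day.
Total K = 239 + 190 = 429 DD.
Total duration = 429 / 13.2 = 32.500 ≈ 32.5 days.

32.5 days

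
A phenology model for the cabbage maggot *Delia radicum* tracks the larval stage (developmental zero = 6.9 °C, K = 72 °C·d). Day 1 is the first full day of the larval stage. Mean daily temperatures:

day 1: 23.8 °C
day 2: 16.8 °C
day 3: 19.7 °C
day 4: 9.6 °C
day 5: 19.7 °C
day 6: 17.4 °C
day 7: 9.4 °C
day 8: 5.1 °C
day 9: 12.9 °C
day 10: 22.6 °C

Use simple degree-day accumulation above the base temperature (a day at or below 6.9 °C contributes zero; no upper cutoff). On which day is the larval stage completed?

day 9

Daily DD above 6.9 °C: 16.9, 9.9, 12.8, 2.7, 12.8, 10.5, 2.5, 0.0, 6.0, 15.7.
Cumulative: 16.9, 26.8, 39.6, 42.3, 55.1, 65.6, 68.1, 68.1, 74.1, 89.8.
The total first reaches 72 DD on day 9.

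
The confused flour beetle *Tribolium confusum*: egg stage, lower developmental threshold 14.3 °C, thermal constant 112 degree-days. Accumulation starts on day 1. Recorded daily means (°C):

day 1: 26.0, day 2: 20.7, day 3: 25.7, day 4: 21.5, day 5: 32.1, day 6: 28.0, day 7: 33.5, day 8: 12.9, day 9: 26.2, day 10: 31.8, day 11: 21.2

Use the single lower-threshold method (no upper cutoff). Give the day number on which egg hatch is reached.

day 10

Daily DD above 14.3 °C: 11.7, 6.4, 11.4, 7.2, 17.8, 13.7, 19.2, 0.0, 11.9, 17.5, 6.9.
Cumulative: 11.7, 18.1, 29.5, 36.7, 54.5, 68.2, 87.4, 87.4, 99.3, 116.8, 123.7.
The total first reaches 112 DD on day 10.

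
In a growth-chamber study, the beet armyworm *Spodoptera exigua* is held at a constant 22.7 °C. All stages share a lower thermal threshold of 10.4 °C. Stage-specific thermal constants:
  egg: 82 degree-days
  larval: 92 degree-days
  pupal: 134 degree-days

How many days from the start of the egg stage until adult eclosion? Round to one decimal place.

25.0 days

Daily accumulation at 22.7 °C = 22.7 − 10.4 = 12.3 DD/day.
Total K = 82 + 92 + 134 = 308 DD.
Total duration = 308 / 12.3 = 25.041 ≈ 25.0 days.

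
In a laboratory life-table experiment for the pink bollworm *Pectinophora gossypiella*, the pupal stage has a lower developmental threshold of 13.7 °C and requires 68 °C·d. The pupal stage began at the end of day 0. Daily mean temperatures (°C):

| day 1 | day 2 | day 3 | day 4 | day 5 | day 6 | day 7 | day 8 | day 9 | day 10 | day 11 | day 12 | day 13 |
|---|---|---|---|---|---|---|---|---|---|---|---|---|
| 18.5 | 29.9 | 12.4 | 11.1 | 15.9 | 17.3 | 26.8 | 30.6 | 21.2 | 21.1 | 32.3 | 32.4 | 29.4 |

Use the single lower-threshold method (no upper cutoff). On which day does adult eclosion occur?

day 10

Daily DD above 13.7 °C: 4.8, 16.2, 0.0, 0.0, 2.2, 3.6, 13.1, 16.9, 7.5, 7.4, 18.6, 18.7, 15.7.
Cumulative: 4.8, 21.0, 21.0, 21.0, 23.2, 26.8, 39.9, 56.8, 64.3, 71.7, 90.3, 109.0, 124.7.
The total first reaches 68 DD on day 10.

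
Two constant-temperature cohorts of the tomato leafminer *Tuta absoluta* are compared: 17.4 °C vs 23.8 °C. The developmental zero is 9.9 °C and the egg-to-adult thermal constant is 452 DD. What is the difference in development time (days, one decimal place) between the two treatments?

27.7 days

At 17.4 °C: 452 / (17.4 − 9.9) = 452 / 7.5 = 60.267 d.
At 23.8 °C: 452 / (23.8 − 9.9) = 452 / 13.9 = 32.518 d.
Difference = |60.267 − 32.518| = 27.749 ≈ 27.7 days.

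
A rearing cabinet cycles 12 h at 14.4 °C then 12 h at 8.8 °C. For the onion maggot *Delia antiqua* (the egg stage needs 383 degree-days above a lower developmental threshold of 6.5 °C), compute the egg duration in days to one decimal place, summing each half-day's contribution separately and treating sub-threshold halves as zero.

75.1 days

Day half: max(0, 14.4 − 6.5) × 0.5 = 7.9 × 0.5 = 3.95 DD.
Night half: max(0, 8.8 − 6.5) × 0.5 = 2.3 × 0.5 = 1.15 DD.
Per 24 h: 5.10 DD/day.
Duration = 383 / 5.10 = 75.098 ≈ 75.1 days.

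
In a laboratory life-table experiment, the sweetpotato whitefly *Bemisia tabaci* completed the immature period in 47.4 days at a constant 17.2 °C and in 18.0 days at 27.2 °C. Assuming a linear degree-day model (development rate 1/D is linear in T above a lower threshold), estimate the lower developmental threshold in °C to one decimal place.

Linear rate model ⇒ the product D·(T − T_b) is constant across temperatures.
47.4·(17.2 − T_b) = 18.0·(27.2 − T_b)
T_b = (47.4·17.2 − 18.0·27.2) / (47.4 − 18.0) = 325.68 / 29.4 = 11.078 °C ≈ 11.1 °C.

11.1 °C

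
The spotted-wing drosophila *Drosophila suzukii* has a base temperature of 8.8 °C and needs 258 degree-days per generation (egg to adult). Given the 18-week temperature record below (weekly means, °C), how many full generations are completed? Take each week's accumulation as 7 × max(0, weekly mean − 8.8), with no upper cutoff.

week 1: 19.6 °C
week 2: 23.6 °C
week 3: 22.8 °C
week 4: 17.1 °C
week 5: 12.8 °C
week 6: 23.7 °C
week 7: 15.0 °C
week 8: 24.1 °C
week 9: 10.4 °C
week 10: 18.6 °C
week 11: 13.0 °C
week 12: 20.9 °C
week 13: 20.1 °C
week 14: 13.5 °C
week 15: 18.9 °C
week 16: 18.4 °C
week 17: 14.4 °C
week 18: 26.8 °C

Weekly DD (7 × max(0, T̄ − 8.8)): 75.6, 103.6, 98.0, 58.1, 28.0, 104.3, 43.4, 107.1, 11.2, 68.6, 29.4, 84.7, 79.1, 32.9, 70.7, 67.2, 39.2, 126.0.
Season total = 1227.1 DD.
Complete generations = ⌊1227.1 / 258⌋ = 4.

4 generations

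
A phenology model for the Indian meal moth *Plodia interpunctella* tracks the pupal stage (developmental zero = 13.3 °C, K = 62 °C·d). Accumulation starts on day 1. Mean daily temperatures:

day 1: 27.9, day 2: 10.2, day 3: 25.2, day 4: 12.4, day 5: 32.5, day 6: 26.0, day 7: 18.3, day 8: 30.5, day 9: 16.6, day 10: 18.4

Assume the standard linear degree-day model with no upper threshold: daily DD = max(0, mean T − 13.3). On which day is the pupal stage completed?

day 7

Daily DD above 13.3 °C: 14.6, 0.0, 11.9, 0.0, 19.2, 12.7, 5.0, 17.2, 3.3, 5.1.
Cumulative: 14.6, 14.6, 26.5, 26.5, 45.7, 58.4, 63.4, 80.6, 83.9, 89.0.
The total first reaches 62 DD on day 7.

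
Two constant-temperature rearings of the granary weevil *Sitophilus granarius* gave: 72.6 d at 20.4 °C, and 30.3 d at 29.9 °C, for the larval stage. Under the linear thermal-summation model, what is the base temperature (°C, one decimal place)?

13.6 °C

Under the model K = D·(T − T_b), so D₁·(T₁ − T_b) = D₂·(T₂ − T_b).
72.6·(20.4 − T_b) = 30.3·(29.9 − T_b)
T_b = (72.6·20.4 − 30.3·29.9) / (72.6 − 30.3) = 575.07 / 42.3 = 13.595 °C ≈ 13.6 °C.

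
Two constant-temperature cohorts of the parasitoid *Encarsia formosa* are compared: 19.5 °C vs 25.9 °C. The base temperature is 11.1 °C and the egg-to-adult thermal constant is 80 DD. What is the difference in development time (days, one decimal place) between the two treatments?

At 19.5 °C: 80 / (19.5 − 11.1) = 80 / 8.4 = 9.524 d.
At 25.9 °C: 80 / (25.9 − 11.1) = 80 / 14.8 = 5.405 d.
Difference = |9.524 − 5.405| = 4.118 ≈ 4.1 days.

4.1 days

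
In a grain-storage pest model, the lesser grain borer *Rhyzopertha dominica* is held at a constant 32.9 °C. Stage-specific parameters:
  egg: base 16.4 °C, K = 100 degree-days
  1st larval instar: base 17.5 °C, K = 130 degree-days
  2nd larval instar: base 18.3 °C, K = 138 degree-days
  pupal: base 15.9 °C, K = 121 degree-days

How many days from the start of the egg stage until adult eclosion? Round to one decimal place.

egg: 100 / (32.9 − 16.4) = 100 / 16.5 = 6.061 d.
1st larval instar: 130 / (32.9 − 17.5) = 130 / 15.4 = 8.442 d.
2nd larval instar: 138 / (32.9 − 18.3) = 138 / 14.6 = 9.452 d.
pupal: 121 / (32.9 − 15.9) = 121 / 17.0 = 7.118 d.
Sum = 31.072 ≈ 31.1 days.

31.1 days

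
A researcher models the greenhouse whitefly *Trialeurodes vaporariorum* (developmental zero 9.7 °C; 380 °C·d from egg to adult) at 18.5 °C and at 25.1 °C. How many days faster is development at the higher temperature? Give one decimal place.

18.5 days

At 18.5 °C: 380 / (18.5 − 9.7) = 380 / 8.8 = 43.182 d.
At 25.1 °C: 380 / (25.1 − 9.7) = 380 / 15.4 = 24.675 d.
Difference = |43.182 − 24.675| = 18.506 ≈ 18.5 days.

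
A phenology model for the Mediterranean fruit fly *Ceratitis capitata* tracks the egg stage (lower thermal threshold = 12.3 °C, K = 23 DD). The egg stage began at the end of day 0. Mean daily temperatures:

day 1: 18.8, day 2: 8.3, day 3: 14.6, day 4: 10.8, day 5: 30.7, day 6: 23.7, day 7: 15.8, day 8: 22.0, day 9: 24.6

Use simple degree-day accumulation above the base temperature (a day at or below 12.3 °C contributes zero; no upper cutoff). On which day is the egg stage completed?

day 5

Daily DD above 12.3 °C: 6.5, 0.0, 2.3, 0.0, 18.4, 11.4, 3.5, 9.7, 12.3.
Cumulative: 6.5, 6.5, 8.8, 8.8, 27.2, 38.6, 42.1, 51.8, 64.1.
The total first reaches 23 DD on day 5.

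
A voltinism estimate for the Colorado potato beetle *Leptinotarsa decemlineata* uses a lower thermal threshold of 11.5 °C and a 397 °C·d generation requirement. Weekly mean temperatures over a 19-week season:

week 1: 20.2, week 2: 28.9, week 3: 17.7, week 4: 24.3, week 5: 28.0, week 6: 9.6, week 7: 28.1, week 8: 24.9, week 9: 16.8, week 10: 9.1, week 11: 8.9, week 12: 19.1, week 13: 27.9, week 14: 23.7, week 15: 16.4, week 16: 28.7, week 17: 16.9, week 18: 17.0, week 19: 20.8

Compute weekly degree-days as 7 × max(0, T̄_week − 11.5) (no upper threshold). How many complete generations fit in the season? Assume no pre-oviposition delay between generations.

Weekly DD (7 × max(0, T̄ − 11.5)): 60.9, 121.8, 43.4, 89.6, 115.5, 0.0, 116.2, 93.8, 37.1, 0.0, 0.0, 53.2, 114.8, 85.4, 34.3, 120.4, 37.8, 38.5, 65.1.
Season total = 1227.8 DD.
Complete generations = ⌊1227.8 / 397⌋ = 3.

3 generations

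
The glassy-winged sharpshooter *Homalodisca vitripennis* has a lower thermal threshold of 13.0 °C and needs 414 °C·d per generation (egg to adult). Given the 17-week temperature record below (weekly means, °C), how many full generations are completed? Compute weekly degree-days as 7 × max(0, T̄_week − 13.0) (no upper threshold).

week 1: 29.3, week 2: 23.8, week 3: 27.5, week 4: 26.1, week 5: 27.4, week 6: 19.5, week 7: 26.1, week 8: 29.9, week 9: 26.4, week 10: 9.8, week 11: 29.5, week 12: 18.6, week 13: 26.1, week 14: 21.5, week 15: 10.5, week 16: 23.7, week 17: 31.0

Weekly DD (7 × max(0, T̄ − 13.0)): 114.1, 75.6, 101.5, 91.7, 100.8, 45.5, 91.7, 118.3, 93.8, 0.0, 115.5, 39.2, 91.7, 59.5, 0.0, 74.9, 126.0.
Season total = 1339.8 DD.
Complete generations = ⌊1339.8 / 414⌋ = 3.

3 generations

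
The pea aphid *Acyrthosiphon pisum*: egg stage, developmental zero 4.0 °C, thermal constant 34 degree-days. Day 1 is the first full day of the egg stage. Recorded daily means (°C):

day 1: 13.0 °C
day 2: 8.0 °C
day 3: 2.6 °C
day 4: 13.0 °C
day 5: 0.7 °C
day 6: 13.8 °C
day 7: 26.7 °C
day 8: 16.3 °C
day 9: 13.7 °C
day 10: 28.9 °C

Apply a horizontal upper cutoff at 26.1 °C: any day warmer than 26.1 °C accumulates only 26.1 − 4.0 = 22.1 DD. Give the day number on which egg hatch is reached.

Daily DD above 4.0 °C (capped at 22.1): 9.0, 4.0, 0.0, 9.0, 0.0, 9.8, 22.1, 12.3, 9.7, 22.1.
Cumulative: 9.0, 13.0, 13.0, 22.0, 22.0, 31.8, 53.9, 66.2, 75.9, 98.0.
The total first reaches 34 DD on day 7.

day 7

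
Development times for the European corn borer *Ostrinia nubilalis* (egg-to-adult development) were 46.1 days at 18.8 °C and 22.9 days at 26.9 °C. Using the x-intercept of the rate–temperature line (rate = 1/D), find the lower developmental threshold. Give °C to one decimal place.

10.8 °C

Linear rate model ⇒ the product D·(T − T_b) is constant across temperatures.
46.1·(18.8 − T_b) = 22.9·(26.9 − T_b)
T_b = (46.1·18.8 − 22.9·26.9) / (46.1 − 22.9) = 250.67 / 23.2 = 10.805 °C ≈ 10.8 °C.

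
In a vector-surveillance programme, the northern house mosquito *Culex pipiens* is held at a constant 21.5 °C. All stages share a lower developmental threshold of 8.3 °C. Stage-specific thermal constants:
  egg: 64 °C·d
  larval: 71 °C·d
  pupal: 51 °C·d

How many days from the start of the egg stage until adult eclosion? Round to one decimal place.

14.1 days

Daily accumulation at 21.5 °C = 21.5 − 8.3 = 13.2 DD/day.
Total K = 64 + 71 + 51 = 186 DD.
Total duration = 186 / 13.2 = 14.091 ≈ 14.1 days.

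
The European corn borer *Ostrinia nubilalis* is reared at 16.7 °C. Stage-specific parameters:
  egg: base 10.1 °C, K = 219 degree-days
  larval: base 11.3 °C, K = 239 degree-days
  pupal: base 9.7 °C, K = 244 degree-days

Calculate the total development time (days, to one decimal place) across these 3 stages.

112.3 days

egg: 219 / (16.7 − 10.1) = 219 / 6.6 = 33.182 d.
larval: 239 / (16.7 − 11.3) = 239 / 5.4 = 44.259 d.
pupal: 244 / (16.7 − 9.7) = 244 / 7.0 = 34.857 d.
Sum = 112.298 ≈ 112.3 days.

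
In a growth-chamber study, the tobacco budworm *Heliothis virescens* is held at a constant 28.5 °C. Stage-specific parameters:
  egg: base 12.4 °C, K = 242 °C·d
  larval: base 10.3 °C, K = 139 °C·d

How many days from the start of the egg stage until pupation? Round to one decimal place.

22.7 days

egg: 242 / (28.5 − 12.4) = 242 / 16.1 = 15.031 d.
larval: 139 / (28.5 − 10.3) = 139 / 18.2 = 7.637 d.
Sum = 22.668 ≈ 22.7 days.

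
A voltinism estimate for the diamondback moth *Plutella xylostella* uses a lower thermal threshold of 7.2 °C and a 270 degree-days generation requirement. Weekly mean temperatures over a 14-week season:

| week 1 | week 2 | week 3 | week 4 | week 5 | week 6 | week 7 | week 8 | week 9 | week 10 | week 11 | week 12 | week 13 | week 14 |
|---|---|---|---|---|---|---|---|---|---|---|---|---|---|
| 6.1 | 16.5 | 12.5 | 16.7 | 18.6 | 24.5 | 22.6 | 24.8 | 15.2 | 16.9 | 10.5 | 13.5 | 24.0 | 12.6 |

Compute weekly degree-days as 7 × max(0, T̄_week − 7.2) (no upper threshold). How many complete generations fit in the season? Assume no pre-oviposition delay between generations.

Weekly DD (7 × max(0, T̄ − 7.2)): 0.0, 65.1, 37.1, 66.5, 79.8, 121.1, 107.8, 123.2, 56.0, 67.9, 23.1, 44.1, 117.6, 37.8.
Season total = 947.1 DD.
Complete generations = ⌊947.1 / 270⌋ = 3.

3 generations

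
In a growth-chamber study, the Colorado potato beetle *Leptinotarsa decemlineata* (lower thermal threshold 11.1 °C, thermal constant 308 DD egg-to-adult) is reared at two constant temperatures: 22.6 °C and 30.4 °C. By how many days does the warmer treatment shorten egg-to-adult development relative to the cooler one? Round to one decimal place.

At 22.6 °C: 308 / (22.6 − 11.1) = 308 / 11.5 = 26.783 d.
At 30.4 °C: 308 / (30.4 − 11.1) = 308 / 19.3 = 15.959 d.
Difference = |26.783 − 15.959| = 10.824 ≈ 10.8 days.

10.8 days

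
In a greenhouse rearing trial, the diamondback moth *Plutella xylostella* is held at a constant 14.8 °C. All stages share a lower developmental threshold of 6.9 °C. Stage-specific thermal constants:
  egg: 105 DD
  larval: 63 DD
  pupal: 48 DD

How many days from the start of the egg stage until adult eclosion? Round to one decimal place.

Daily accumulation at 14.8 °C = 14.8 − 6.9 = 7.9 DD/day.
Total K = 105 + 63 + 48 = 216 DD.
Total duration = 216 / 7.9 = 27.342 ≈ 27.3 days.

27.3 days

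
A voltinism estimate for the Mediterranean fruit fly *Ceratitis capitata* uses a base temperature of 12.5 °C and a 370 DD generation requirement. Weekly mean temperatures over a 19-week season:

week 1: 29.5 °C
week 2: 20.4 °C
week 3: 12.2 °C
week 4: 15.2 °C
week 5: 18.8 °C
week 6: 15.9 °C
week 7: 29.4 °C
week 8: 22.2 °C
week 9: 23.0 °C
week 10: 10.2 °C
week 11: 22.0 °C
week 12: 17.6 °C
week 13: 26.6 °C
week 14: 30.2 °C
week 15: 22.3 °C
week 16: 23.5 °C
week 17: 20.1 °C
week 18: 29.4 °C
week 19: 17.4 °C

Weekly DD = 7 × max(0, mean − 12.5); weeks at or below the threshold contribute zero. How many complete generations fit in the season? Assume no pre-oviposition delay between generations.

Weekly DD (7 × max(0, T̄ − 12.5)): 119.0, 55.3, 0.0, 18.9, 44.1, 23.8, 118.3, 67.9, 73.5, 0.0, 66.5, 35.7, 98.7, 123.9, 68.6, 77.0, 53.2, 118.3, 34.3.
Season total = 1197.0 DD.
Complete generations = ⌊1197.0 / 370⌋ = 3.

3 generations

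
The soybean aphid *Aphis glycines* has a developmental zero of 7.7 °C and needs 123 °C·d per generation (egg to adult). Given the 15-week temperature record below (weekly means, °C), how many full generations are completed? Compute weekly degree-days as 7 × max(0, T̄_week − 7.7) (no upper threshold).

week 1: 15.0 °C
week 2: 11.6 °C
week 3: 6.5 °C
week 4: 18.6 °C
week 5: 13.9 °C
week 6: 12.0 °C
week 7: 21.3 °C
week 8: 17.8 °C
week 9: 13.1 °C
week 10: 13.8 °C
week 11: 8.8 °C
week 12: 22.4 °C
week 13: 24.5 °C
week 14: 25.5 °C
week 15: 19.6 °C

Weekly DD (7 × max(0, T̄ − 7.7)): 51.1, 27.3, 0.0, 76.3, 43.4, 30.1, 95.2, 70.7, 37.8, 42.7, 7.7, 102.9, 117.6, 124.6, 83.3.
Season total = 910.7 DD.
Complete generations = ⌊910.7 / 123⌋ = 7.

7 generations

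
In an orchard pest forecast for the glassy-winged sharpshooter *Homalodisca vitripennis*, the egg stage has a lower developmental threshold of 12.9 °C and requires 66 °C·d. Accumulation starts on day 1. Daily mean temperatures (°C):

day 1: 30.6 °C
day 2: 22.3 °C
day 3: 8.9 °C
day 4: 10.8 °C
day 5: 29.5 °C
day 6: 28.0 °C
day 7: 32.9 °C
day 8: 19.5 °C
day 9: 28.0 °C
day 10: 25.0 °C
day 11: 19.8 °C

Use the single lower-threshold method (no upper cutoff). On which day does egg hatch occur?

day 7

Daily DD above 12.9 °C: 17.7, 9.4, 0.0, 0.0, 16.6, 15.1, 20.0, 6.6, 15.1, 12.1, 6.9.
Cumulative: 17.7, 27.1, 27.1, 27.1, 43.7, 58.8, 78.8, 85.4, 100.5, 112.6, 119.5.
The total first reaches 66 DD on day 7.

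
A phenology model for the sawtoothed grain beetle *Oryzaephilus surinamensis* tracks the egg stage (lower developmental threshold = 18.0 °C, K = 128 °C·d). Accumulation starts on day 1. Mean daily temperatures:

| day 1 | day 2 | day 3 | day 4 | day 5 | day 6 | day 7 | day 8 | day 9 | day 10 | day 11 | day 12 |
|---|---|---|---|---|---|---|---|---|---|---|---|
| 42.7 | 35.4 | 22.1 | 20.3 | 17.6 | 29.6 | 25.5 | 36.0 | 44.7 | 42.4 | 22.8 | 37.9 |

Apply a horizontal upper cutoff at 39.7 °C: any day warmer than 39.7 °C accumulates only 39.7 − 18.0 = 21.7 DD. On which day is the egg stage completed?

day 11

Daily DD above 18.0 °C (capped at 21.7): 21.7, 17.4, 4.1, 2.3, 0.0, 11.6, 7.5, 18.0, 21.7, 21.7, 4.8, 19.9.
Cumulative: 21.7, 39.1, 43.2, 45.5, 45.5, 57.1, 64.6, 82.6, 104.3, 126.0, 130.8, 150.7.
The total first reaches 128 DD on day 11.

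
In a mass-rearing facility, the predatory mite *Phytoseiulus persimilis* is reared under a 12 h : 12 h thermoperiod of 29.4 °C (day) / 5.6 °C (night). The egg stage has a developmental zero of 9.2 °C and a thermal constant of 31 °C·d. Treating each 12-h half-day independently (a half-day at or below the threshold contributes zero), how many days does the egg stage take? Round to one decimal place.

3.1 days

Day half: max(0, 29.4 − 9.2) × 0.5 = 20.2 × 0.5 = 10.10 DD.
Night half: max(0, 5.6 − 9.2) × 0.5 = 0.0 × 0.5 = 0.00 DD.
Per 24 h: 10.10 DD/day.
Duration = 31 / 10.10 = 3.069 ≈ 3.1 days.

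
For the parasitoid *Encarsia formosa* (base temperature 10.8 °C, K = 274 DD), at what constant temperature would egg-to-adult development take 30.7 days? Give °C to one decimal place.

Required daily accumulation = 274 / 30.7 = 8.925 DD/day.
T = T_base + 8.925 = 10.8 + 8.925 = 19.725 ≈ 19.7 °C.

19.7 °C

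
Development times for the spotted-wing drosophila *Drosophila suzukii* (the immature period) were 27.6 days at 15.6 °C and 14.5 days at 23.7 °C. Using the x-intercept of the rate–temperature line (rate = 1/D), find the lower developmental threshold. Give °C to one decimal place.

Equal thermal constants: D₁(T₁ − T_b) = D₂(T₂ − T_b).
27.6·(15.6 − T_b) = 14.5·(23.7 − T_b)
T_b = (27.6·15.6 − 14.5·23.7) / (27.6 − 14.5) = 86.91 / 13.1 = 6.634 °C ≈ 6.6 °C.

6.6 °C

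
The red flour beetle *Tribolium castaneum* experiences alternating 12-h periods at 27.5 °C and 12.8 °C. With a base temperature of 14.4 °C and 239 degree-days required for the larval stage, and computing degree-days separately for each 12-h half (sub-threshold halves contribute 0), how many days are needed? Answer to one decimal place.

Day half: max(0, 27.5 − 14.4) × 0.5 = 13.1 × 0.5 = 6.55 DD.
Night half: max(0, 12.8 − 14.4) × 0.5 = 0.0 × 0.5 = 0.00 DD.
Per 24 h: 6.55 DD/day.
Duration = 239 / 6.55 = 36.489 ≈ 36.5 days.

36.5 days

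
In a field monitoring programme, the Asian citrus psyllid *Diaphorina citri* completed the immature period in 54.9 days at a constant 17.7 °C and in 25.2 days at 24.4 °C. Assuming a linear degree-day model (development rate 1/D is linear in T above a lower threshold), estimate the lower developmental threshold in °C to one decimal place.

12.0 °C

Equal thermal constants: D₁(T₁ − T_b) = D₂(T₂ − T_b).
54.9·(17.7 − T_b) = 25.2·(24.4 − T_b)
T_b = (54.9·17.7 − 25.2·24.4) / (54.9 − 25.2) = 356.85 / 29.7 = 12.015 °C ≈ 12.0 °C.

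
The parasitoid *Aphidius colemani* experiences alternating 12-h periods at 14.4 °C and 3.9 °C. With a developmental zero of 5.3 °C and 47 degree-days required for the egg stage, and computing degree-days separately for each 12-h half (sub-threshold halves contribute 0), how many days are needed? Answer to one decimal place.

Day half: max(0, 14.4 − 5.3) × 0.5 = 9.1 × 0.5 = 4.55 DD.
Night half: max(0, 3.9 − 5.3) × 0.5 = 0.0 × 0.5 = 0.00 DD.
Per 24 h: 4.55 DD/day.
Duration = 47 / 4.55 = 10.330 ≈ 10.3 days.

10.3 days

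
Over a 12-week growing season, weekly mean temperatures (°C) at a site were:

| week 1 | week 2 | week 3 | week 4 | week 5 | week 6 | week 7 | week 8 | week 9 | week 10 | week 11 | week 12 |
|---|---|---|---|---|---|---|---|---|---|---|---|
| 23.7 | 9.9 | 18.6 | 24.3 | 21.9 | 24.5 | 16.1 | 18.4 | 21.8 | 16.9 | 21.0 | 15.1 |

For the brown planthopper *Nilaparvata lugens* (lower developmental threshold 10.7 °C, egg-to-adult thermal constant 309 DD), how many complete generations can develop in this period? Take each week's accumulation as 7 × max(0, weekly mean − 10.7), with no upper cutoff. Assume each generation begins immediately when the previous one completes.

Weekly DD (7 × max(0, T̄ − 10.7)): 91.0, 0.0, 55.3, 95.2, 78.4, 96.6, 37.8, 53.9, 77.7, 43.4, 72.1, 30.8.
Season total = 732.2 DD.
Complete generations = ⌊732.2 / 309⌋ = 2.

2 generations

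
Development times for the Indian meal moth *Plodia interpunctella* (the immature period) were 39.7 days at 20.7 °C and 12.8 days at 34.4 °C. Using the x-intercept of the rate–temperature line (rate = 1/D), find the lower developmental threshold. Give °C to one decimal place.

Equal thermal constants: D₁(T₁ − T_b) = D₂(T₂ − T_b).
39.7·(20.7 − T_b) = 12.8·(34.4 − T_b)
T_b = (39.7·20.7 − 12.8·34.4) / (39.7 − 12.8) = 381.47 / 26.9 = 14.181 °C ≈ 14.2 °C.

14.2 °C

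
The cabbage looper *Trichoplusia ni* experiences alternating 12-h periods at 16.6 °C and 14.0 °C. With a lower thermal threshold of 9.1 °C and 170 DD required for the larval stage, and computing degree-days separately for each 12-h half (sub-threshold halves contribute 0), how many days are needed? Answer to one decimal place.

Day half: max(0, 16.6 − 9.1) × 0.5 = 7.5 × 0.5 = 3.75 DD.
Night half: max(0, 14.0 − 9.1) × 0.5 = 4.9 × 0.5 = 2.45 DD.
Per 24 h: 6.20 DD/day.
Duration = 170 / 6.20 = 27.419 ≈ 27.4 days.

27.4 days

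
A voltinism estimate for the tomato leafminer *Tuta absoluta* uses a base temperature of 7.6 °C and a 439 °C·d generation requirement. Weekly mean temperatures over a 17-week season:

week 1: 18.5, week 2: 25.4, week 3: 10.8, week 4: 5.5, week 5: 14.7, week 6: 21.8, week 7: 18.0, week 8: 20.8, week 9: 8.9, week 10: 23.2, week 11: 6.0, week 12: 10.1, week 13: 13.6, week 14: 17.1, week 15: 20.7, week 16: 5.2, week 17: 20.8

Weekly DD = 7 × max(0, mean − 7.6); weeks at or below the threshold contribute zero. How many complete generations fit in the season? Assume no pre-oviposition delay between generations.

2 generations

Weekly DD (7 × max(0, T̄ − 7.6)): 76.3, 124.6, 22.4, 0.0, 49.7, 99.4, 72.8, 92.4, 9.1, 109.2, 0.0, 17.5, 42.0, 66.5, 91.7, 0.0, 92.4.
Season total = 966.0 DD.
Complete generations = ⌊966.0 / 439⌋ = 2.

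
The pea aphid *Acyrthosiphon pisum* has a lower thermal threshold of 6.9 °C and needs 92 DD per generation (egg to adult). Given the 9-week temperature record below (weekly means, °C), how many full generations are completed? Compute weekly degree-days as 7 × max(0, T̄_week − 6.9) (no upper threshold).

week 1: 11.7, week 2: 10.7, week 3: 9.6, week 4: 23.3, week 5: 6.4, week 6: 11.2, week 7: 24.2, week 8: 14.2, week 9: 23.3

Weekly DD (7 × max(0, T̄ − 6.9)): 33.6, 26.6, 18.9, 114.8, 0.0, 30.1, 121.1, 51.1, 114.8.
Season total = 511.0 DD.
Complete generations = ⌊511.0 / 92⌋ = 5.

5 generations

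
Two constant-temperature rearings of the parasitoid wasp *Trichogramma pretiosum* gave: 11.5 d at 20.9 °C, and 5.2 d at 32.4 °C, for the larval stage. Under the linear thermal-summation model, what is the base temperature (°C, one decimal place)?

Equal thermal constants: D₁(T₁ − T_b) = D₂(T₂ − T_b).
11.5·(20.9 − T_b) = 5.2·(32.4 − T_b)
T_b = (11.5·20.9 − 5.2·32.4) / (11.5 − 5.2) = 71.87 / 6.3 = 11.408 °C ≈ 11.4 °C.

11.4 °C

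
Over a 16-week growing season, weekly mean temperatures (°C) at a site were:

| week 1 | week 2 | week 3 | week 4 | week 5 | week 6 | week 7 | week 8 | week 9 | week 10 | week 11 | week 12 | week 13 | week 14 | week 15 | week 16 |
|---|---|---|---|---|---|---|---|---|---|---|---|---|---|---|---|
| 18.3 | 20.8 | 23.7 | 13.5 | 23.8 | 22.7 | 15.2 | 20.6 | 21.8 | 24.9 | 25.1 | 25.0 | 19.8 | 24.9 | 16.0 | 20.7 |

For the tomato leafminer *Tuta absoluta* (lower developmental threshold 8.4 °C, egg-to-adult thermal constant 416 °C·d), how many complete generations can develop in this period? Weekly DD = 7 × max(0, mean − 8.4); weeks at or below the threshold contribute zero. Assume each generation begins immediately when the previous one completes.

Weekly DD (7 × max(0, T̄ − 8.4)): 69.3, 86.8, 107.1, 35.7, 107.8, 100.1, 47.6, 85.4, 93.8, 115.5, 116.9, 116.2, 79.8, 115.5, 53.2, 86.1.
Season total = 1416.8 DD.
Complete generations = ⌊1416.8 / 416⌋ = 3.

3 generations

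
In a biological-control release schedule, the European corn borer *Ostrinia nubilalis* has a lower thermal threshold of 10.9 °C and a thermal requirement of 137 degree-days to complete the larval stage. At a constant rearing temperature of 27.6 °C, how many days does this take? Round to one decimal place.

8.2 days

Daily accumulation = 27.6 − 10.9 = 16.7 DD/day.
Duration = 137 / 16.7 = 8.204 ≈ 8.2 days.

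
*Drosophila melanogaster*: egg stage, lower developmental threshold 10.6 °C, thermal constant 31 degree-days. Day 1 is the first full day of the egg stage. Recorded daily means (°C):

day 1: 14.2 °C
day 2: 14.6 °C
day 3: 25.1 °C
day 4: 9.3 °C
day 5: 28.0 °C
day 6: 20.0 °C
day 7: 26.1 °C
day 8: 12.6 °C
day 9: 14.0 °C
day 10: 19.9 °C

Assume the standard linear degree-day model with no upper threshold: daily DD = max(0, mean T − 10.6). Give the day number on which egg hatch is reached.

Daily DD above 10.6 °C: 3.6, 4.0, 14.5, 0.0, 17.4, 9.4, 15.5, 2.0, 3.4, 9.3.
Cumulative: 3.6, 7.6, 22.1, 22.1, 39.5, 48.9, 64.4, 66.4, 69.8, 79.1.
The total first reaches 31 DD on day 5.

day 5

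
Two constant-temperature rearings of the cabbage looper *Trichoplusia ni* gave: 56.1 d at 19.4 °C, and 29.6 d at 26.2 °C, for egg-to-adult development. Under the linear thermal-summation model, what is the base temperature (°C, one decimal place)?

11.8 °C

Under the model K = D·(T − T_b), so D₁·(T₁ − T_b) = D₂·(T₂ − T_b).
56.1·(19.4 − T_b) = 29.6·(26.2 − T_b)
T_b = (56.1·19.4 − 29.6·26.2) / (56.1 − 29.6) = 312.82 / 26.5 = 11.805 °C ≈ 11.8 °C.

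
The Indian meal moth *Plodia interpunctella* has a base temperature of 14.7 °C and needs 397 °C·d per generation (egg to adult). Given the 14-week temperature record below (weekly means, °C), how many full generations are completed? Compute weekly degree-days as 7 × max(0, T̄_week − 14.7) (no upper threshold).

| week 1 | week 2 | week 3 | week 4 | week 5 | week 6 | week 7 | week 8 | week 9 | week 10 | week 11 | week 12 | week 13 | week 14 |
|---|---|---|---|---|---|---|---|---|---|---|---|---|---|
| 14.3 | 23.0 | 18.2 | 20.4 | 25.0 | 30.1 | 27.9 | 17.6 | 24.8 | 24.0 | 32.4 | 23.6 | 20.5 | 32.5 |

2 generations

Weekly DD (7 × max(0, T̄ − 14.7)): 0.0, 58.1, 24.5, 39.9, 72.1, 107.8, 92.4, 20.3, 70.7, 65.1, 123.9, 62.3, 40.6, 124.6.
Season total = 902.3 DD.
Complete generations = ⌊902.3 / 397⌋ = 2.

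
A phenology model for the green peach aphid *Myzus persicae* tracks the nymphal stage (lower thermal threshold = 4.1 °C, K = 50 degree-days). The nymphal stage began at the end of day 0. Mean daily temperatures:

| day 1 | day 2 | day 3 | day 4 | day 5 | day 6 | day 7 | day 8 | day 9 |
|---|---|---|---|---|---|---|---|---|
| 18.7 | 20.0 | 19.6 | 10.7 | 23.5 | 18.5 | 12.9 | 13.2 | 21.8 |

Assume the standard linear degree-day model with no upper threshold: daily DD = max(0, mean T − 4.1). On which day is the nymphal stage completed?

Daily DD above 4.1 °C: 14.6, 15.9, 15.5, 6.6, 19.4, 14.4, 8.8, 9.1, 17.7.
Cumulative: 14.6, 30.5, 46.0, 52.6, 72.0, 86.4, 95.2, 104.3, 122.0.
The total first reaches 50 DD on day 4.

day 4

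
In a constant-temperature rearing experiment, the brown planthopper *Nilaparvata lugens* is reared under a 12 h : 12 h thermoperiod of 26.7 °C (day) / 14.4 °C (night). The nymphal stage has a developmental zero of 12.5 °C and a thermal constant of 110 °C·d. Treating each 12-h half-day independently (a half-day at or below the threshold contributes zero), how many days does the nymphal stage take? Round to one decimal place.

Day half: max(0, 26.7 − 12.5) × 0.5 = 14.2 × 0.5 = 7.10 DD.
Night half: max(0, 14.4 − 12.5) × 0.5 = 1.9 × 0.5 = 0.95 DD.
Per 24 h: 8.05 DD/day.
Duration = 110 / 8.05 = 13.665 ≈ 13.7 days.

13.7 days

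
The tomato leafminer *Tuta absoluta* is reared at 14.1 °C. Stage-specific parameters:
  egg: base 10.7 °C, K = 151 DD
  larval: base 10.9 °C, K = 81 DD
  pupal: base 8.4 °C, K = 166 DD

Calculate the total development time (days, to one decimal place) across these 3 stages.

98.8 days

egg: 151 / (14.1 − 10.7) = 151 / 3.4 = 44.412 d.
larval: 81 / (14.1 − 10.9) = 81 / 3.2 = 25.313 d.
pupal: 166 / (14.1 − 8.4) = 166 / 5.7 = 29.123 d.
Sum = 98.847 ≈ 98.8 days.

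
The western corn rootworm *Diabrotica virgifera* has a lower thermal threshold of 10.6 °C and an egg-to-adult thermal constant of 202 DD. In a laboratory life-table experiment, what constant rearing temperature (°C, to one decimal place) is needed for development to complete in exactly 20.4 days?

20.5 °C

Required daily accumulation = 202 / 20.4 = 9.902 DD/day.
T = T_base + 9.902 = 10.6 + 9.902 = 20.502 ≈ 20.5 °C.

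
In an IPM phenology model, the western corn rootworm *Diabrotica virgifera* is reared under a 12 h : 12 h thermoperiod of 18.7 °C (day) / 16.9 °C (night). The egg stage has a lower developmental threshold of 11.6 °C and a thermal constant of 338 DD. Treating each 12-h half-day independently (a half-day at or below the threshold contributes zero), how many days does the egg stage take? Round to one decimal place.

Day half: max(0, 18.7 − 11.6) × 0.5 = 7.1 × 0.5 = 3.55 DD.
Night half: max(0, 16.9 − 11.6) × 0.5 = 5.3 × 0.5 = 2.65 DD.
Per 24 h: 6.20 DD/day.
Duration = 338 / 6.20 = 54.516 ≈ 54.5 days.

54.5 days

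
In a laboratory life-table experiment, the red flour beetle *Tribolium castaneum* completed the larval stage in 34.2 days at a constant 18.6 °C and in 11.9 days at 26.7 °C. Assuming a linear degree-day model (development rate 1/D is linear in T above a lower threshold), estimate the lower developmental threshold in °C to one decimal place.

Under the model K = D·(T − T_b), so D₁·(T₁ − T_b) = D₂·(T₂ − T_b).
34.2·(18.6 − T_b) = 11.9·(26.7 − T_b)
T_b = (34.2·18.6 − 11.9·26.7) / (34.2 − 11.9) = 318.39 / 22.3 = 14.278 °C ≈ 14.3 °C.

14.3 °C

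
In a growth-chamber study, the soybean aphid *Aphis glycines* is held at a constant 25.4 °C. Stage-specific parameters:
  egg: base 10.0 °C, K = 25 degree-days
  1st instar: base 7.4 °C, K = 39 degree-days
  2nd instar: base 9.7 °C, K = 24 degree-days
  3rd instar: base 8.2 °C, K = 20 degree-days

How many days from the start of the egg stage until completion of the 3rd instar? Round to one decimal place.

6.5 days

egg: 25 / (25.4 − 10.0) = 25 / 15.4 = 1.623 d.
1st instar: 39 / (25.4 − 7.4) = 39 / 18.0 = 2.167 d.
2nd instar: 24 / (25.4 − 9.7) = 24 / 15.7 = 1.529 d.
3rd instar: 20 / (25.4 − 8.2) = 20 / 17.2 = 1.163 d.
Sum = 6.481 ≈ 6.5 days.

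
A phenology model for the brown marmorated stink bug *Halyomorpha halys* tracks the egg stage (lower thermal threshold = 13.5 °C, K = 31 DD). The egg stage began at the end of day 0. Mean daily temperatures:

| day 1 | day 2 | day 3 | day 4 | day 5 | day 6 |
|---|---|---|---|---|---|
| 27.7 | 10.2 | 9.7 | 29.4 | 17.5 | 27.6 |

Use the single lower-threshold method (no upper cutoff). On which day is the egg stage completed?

Daily DD above 13.5 °C: 14.2, 0.0, 0.0, 15.9, 4.0, 14.1.
Cumulative: 14.2, 14.2, 14.2, 30.1, 34.1, 48.2.
The total first reaches 31 DD on day 5.

day 5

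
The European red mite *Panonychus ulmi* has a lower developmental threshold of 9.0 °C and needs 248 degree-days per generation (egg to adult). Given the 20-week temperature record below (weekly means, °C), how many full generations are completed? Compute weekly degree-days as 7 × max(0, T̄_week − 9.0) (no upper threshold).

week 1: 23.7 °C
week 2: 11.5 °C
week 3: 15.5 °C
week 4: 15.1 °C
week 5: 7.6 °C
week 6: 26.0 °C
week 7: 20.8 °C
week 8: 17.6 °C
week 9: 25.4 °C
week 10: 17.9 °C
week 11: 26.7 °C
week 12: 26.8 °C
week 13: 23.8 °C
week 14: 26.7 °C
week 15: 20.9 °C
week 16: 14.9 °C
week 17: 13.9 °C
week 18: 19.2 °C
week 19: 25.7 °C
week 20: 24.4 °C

Weekly DD (7 × max(0, T̄ − 9.0)): 102.9, 17.5, 45.5, 42.7, 0.0, 119.0, 82.6, 60.2, 114.8, 62.3, 123.9, 124.6, 103.6, 123.9, 83.3, 41.3, 34.3, 71.4, 116.9, 107.8.
Season total = 1578.5 DD.
Complete generations = ⌊1578.5 / 248⌋ = 6.

6 generations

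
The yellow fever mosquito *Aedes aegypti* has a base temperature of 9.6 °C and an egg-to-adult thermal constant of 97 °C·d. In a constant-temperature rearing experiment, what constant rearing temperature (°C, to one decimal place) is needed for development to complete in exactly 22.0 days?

14.0 °C

Required daily accumulation = 97 / 22.0 = 4.409 DD/day.
T = T_base + 4.409 = 9.6 + 4.409 = 14.009 ≈ 14.0 °C.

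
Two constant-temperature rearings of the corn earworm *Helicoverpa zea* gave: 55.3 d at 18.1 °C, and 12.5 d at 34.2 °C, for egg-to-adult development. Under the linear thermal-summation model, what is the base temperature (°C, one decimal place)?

13.4 °C

Equal thermal constants: D₁(T₁ − T_b) = D₂(T₂ − T_b).
55.3·(18.1 − T_b) = 12.5·(34.2 − T_b)
T_b = (55.3·18.1 − 12.5·34.2) / (55.3 − 12.5) = 573.43 / 42.8 = 13.398 °C ≈ 13.4 °C.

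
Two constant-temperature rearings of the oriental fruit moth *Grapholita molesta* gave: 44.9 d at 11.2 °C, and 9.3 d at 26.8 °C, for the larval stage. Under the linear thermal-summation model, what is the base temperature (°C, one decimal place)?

7.1 °C

Linear rate model ⇒ the product D·(T − T_b) is constant across temperatures.
44.9·(11.2 − T_b) = 9.3·(26.8 − T_b)
T_b = (44.9·11.2 − 9.3·26.8) / (44.9 − 9.3) = 253.64 / 35.6 = 7.125 °C ≈ 7.1 °C.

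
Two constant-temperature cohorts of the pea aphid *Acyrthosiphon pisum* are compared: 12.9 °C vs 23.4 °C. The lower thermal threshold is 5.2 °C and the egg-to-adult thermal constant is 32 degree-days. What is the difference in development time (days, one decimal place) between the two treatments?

At 12.9 °C: 32 / (12.9 − 5.2) = 32 / 7.7 = 4.156 d.
At 23.4 °C: 32 / (23.4 − 5.2) = 32 / 18.2 = 1.758 d.
Difference = |4.156 − 1.758| = 2.398 ≈ 2.4 days.

2.4 days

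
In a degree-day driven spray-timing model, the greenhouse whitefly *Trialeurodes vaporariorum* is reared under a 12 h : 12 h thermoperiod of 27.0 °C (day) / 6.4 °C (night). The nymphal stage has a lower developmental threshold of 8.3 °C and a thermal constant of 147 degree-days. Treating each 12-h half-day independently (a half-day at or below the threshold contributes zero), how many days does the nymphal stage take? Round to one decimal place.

15.7 days

Day half: max(0, 27.0 − 8.3) × 0.5 = 18.7 × 0.5 = 9.35 DD.
Night half: max(0, 6.4 − 8.3) × 0.5 = 0.0 × 0.5 = 0.00 DD.
Per 24 h: 9.35 DD/day.
Duration = 147 / 9.35 = 15.722 ≈ 15.7 days.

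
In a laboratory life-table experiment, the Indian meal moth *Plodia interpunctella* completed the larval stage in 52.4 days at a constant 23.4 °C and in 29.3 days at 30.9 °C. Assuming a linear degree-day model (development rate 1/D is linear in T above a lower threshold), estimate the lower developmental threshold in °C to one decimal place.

13.9 °C

Linear rate model ⇒ the product D·(T − T_b) is constant across temperatures.
52.4·(23.4 − T_b) = 29.3·(30.9 − T_b)
T_b = (52.4·23.4 − 29.3·30.9) / (52.4 − 29.3) = 320.79 / 23.1 = 13.887 °C ≈ 13.9 °C.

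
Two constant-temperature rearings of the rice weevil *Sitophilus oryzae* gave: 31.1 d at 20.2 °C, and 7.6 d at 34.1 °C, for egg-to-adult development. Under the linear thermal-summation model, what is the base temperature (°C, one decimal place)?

Under the model K = D·(T − T_b), so D₁·(T₁ − T_b) = D₂·(T₂ − T_b).
31.1·(20.2 − T_b) = 7.6·(34.1 − T_b)
T_b = (31.1·20.2 − 7.6·34.1) / (31.1 − 7.6) = 369.06 / 23.5 = 15.705 °C ≈ 15.7 °C.

15.7 °C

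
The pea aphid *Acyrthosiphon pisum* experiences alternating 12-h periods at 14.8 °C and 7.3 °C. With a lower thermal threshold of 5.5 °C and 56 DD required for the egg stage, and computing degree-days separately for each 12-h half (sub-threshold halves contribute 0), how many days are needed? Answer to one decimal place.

Day half: max(0, 14.8 − 5.5) × 0.5 = 9.3 × 0.5 = 4.65 DD.
Night half: max(0, 7.3 − 5.5) × 0.5 = 1.8 × 0.5 = 0.90 DD.
Per 24 h: 5.55 DD/day.
Duration = 56 / 5.55 = 10.090 ≈ 10.1 days.

10.1 days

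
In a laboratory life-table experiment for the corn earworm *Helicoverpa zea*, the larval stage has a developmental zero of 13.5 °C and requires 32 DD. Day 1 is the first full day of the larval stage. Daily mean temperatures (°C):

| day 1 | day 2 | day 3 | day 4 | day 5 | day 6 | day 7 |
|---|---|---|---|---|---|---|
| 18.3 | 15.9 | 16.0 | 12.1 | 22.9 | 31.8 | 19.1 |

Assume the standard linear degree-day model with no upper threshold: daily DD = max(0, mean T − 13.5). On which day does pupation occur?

Daily DD above 13.5 °C: 4.8, 2.4, 2.5, 0.0, 9.4, 18.3, 5.6.
Cumulative: 4.8, 7.2, 9.7, 9.7, 19.1, 37.4, 43.0.
The total first reaches 32 DD on day 6.

day 6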